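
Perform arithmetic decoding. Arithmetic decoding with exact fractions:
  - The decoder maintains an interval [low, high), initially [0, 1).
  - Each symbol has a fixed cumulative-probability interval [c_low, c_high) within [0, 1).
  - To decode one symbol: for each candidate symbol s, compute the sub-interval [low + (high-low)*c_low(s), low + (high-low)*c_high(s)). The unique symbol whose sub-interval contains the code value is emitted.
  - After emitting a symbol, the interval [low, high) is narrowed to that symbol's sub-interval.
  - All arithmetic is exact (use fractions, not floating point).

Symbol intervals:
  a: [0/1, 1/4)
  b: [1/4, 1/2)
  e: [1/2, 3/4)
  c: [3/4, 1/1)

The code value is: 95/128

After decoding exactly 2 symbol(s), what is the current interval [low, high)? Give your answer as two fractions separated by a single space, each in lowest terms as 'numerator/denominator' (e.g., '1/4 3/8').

Step 1: interval [0/1, 1/1), width = 1/1 - 0/1 = 1/1
  'a': [0/1 + 1/1*0/1, 0/1 + 1/1*1/4) = [0/1, 1/4)
  'b': [0/1 + 1/1*1/4, 0/1 + 1/1*1/2) = [1/4, 1/2)
  'e': [0/1 + 1/1*1/2, 0/1 + 1/1*3/4) = [1/2, 3/4) <- contains code 95/128
  'c': [0/1 + 1/1*3/4, 0/1 + 1/1*1/1) = [3/4, 1/1)
  emit 'e', narrow to [1/2, 3/4)
Step 2: interval [1/2, 3/4), width = 3/4 - 1/2 = 1/4
  'a': [1/2 + 1/4*0/1, 1/2 + 1/4*1/4) = [1/2, 9/16)
  'b': [1/2 + 1/4*1/4, 1/2 + 1/4*1/2) = [9/16, 5/8)
  'e': [1/2 + 1/4*1/2, 1/2 + 1/4*3/4) = [5/8, 11/16)
  'c': [1/2 + 1/4*3/4, 1/2 + 1/4*1/1) = [11/16, 3/4) <- contains code 95/128
  emit 'c', narrow to [11/16, 3/4)

Answer: 11/16 3/4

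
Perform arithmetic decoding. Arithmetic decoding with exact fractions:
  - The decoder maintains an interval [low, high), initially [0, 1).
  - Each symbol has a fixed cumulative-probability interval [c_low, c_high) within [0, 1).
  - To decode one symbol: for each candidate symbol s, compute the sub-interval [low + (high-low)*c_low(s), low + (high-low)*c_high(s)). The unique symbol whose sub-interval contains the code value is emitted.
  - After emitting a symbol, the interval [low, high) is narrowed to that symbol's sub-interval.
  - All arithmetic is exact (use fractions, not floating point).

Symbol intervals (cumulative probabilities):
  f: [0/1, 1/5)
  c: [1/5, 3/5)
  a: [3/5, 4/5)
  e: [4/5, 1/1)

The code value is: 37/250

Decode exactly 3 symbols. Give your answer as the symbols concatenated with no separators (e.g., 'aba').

Answer: faa

Derivation:
Step 1: interval [0/1, 1/1), width = 1/1 - 0/1 = 1/1
  'f': [0/1 + 1/1*0/1, 0/1 + 1/1*1/5) = [0/1, 1/5) <- contains code 37/250
  'c': [0/1 + 1/1*1/5, 0/1 + 1/1*3/5) = [1/5, 3/5)
  'a': [0/1 + 1/1*3/5, 0/1 + 1/1*4/5) = [3/5, 4/5)
  'e': [0/1 + 1/1*4/5, 0/1 + 1/1*1/1) = [4/5, 1/1)
  emit 'f', narrow to [0/1, 1/5)
Step 2: interval [0/1, 1/5), width = 1/5 - 0/1 = 1/5
  'f': [0/1 + 1/5*0/1, 0/1 + 1/5*1/5) = [0/1, 1/25)
  'c': [0/1 + 1/5*1/5, 0/1 + 1/5*3/5) = [1/25, 3/25)
  'a': [0/1 + 1/5*3/5, 0/1 + 1/5*4/5) = [3/25, 4/25) <- contains code 37/250
  'e': [0/1 + 1/5*4/5, 0/1 + 1/5*1/1) = [4/25, 1/5)
  emit 'a', narrow to [3/25, 4/25)
Step 3: interval [3/25, 4/25), width = 4/25 - 3/25 = 1/25
  'f': [3/25 + 1/25*0/1, 3/25 + 1/25*1/5) = [3/25, 16/125)
  'c': [3/25 + 1/25*1/5, 3/25 + 1/25*3/5) = [16/125, 18/125)
  'a': [3/25 + 1/25*3/5, 3/25 + 1/25*4/5) = [18/125, 19/125) <- contains code 37/250
  'e': [3/25 + 1/25*4/5, 3/25 + 1/25*1/1) = [19/125, 4/25)
  emit 'a', narrow to [18/125, 19/125)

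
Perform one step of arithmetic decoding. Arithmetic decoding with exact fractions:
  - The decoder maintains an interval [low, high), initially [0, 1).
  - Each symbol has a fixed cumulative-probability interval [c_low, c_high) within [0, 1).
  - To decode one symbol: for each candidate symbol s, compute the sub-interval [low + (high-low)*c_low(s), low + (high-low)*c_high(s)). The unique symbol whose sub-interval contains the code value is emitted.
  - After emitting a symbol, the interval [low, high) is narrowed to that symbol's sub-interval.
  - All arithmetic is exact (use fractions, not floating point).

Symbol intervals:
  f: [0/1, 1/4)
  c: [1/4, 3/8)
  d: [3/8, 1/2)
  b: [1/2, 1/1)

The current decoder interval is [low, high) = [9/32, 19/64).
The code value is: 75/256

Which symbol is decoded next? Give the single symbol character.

Answer: b

Derivation:
Interval width = high − low = 19/64 − 9/32 = 1/64
Scaled code = (code − low) / width = (75/256 − 9/32) / 1/64 = 3/4
  f: [0/1, 1/4) 
  c: [1/4, 3/8) 
  d: [3/8, 1/2) 
  b: [1/2, 1/1) ← scaled code falls here ✓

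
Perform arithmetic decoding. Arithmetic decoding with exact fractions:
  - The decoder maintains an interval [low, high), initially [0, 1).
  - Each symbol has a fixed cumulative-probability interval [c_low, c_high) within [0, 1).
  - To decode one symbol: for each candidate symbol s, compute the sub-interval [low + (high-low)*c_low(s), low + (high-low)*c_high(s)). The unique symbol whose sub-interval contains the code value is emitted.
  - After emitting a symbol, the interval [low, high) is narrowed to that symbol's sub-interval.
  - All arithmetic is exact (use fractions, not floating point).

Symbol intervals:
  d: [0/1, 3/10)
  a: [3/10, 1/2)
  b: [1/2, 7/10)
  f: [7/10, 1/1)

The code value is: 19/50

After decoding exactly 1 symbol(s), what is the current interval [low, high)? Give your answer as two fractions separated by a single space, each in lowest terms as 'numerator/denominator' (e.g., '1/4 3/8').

Step 1: interval [0/1, 1/1), width = 1/1 - 0/1 = 1/1
  'd': [0/1 + 1/1*0/1, 0/1 + 1/1*3/10) = [0/1, 3/10)
  'a': [0/1 + 1/1*3/10, 0/1 + 1/1*1/2) = [3/10, 1/2) <- contains code 19/50
  'b': [0/1 + 1/1*1/2, 0/1 + 1/1*7/10) = [1/2, 7/10)
  'f': [0/1 + 1/1*7/10, 0/1 + 1/1*1/1) = [7/10, 1/1)
  emit 'a', narrow to [3/10, 1/2)

Answer: 3/10 1/2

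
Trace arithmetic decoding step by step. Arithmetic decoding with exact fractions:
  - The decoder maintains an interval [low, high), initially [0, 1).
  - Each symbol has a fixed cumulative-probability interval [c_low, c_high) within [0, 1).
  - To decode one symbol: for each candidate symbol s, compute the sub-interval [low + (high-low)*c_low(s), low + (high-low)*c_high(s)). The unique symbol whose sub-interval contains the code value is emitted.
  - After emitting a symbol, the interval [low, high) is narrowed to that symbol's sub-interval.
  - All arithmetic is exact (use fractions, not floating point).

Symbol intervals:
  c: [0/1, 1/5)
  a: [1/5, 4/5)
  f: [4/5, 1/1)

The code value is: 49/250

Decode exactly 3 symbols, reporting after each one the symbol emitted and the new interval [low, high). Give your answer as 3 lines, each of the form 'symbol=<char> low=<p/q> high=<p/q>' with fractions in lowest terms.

Answer: symbol=c low=0/1 high=1/5
symbol=f low=4/25 high=1/5
symbol=f low=24/125 high=1/5

Derivation:
Step 1: interval [0/1, 1/1), width = 1/1 - 0/1 = 1/1
  'c': [0/1 + 1/1*0/1, 0/1 + 1/1*1/5) = [0/1, 1/5) <- contains code 49/250
  'a': [0/1 + 1/1*1/5, 0/1 + 1/1*4/5) = [1/5, 4/5)
  'f': [0/1 + 1/1*4/5, 0/1 + 1/1*1/1) = [4/5, 1/1)
  emit 'c', narrow to [0/1, 1/5)
Step 2: interval [0/1, 1/5), width = 1/5 - 0/1 = 1/5
  'c': [0/1 + 1/5*0/1, 0/1 + 1/5*1/5) = [0/1, 1/25)
  'a': [0/1 + 1/5*1/5, 0/1 + 1/5*4/5) = [1/25, 4/25)
  'f': [0/1 + 1/5*4/5, 0/1 + 1/5*1/1) = [4/25, 1/5) <- contains code 49/250
  emit 'f', narrow to [4/25, 1/5)
Step 3: interval [4/25, 1/5), width = 1/5 - 4/25 = 1/25
  'c': [4/25 + 1/25*0/1, 4/25 + 1/25*1/5) = [4/25, 21/125)
  'a': [4/25 + 1/25*1/5, 4/25 + 1/25*4/5) = [21/125, 24/125)
  'f': [4/25 + 1/25*4/5, 4/25 + 1/25*1/1) = [24/125, 1/5) <- contains code 49/250
  emit 'f', narrow to [24/125, 1/5)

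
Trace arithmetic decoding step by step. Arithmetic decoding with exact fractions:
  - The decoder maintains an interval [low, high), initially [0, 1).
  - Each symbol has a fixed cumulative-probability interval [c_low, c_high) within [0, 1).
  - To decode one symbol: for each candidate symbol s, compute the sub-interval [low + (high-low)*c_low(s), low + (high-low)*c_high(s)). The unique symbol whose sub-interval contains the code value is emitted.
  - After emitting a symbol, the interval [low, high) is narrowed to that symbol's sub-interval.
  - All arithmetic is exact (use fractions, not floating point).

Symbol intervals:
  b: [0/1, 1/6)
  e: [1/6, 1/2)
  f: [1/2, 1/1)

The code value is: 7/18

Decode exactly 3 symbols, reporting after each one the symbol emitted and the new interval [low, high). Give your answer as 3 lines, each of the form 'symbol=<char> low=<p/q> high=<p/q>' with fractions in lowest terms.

Step 1: interval [0/1, 1/1), width = 1/1 - 0/1 = 1/1
  'b': [0/1 + 1/1*0/1, 0/1 + 1/1*1/6) = [0/1, 1/6)
  'e': [0/1 + 1/1*1/6, 0/1 + 1/1*1/2) = [1/6, 1/2) <- contains code 7/18
  'f': [0/1 + 1/1*1/2, 0/1 + 1/1*1/1) = [1/2, 1/1)
  emit 'e', narrow to [1/6, 1/2)
Step 2: interval [1/6, 1/2), width = 1/2 - 1/6 = 1/3
  'b': [1/6 + 1/3*0/1, 1/6 + 1/3*1/6) = [1/6, 2/9)
  'e': [1/6 + 1/3*1/6, 1/6 + 1/3*1/2) = [2/9, 1/3)
  'f': [1/6 + 1/3*1/2, 1/6 + 1/3*1/1) = [1/3, 1/2) <- contains code 7/18
  emit 'f', narrow to [1/3, 1/2)
Step 3: interval [1/3, 1/2), width = 1/2 - 1/3 = 1/6
  'b': [1/3 + 1/6*0/1, 1/3 + 1/6*1/6) = [1/3, 13/36)
  'e': [1/3 + 1/6*1/6, 1/3 + 1/6*1/2) = [13/36, 5/12) <- contains code 7/18
  'f': [1/3 + 1/6*1/2, 1/3 + 1/6*1/1) = [5/12, 1/2)
  emit 'e', narrow to [13/36, 5/12)

Answer: symbol=e low=1/6 high=1/2
symbol=f low=1/3 high=1/2
symbol=e low=13/36 high=5/12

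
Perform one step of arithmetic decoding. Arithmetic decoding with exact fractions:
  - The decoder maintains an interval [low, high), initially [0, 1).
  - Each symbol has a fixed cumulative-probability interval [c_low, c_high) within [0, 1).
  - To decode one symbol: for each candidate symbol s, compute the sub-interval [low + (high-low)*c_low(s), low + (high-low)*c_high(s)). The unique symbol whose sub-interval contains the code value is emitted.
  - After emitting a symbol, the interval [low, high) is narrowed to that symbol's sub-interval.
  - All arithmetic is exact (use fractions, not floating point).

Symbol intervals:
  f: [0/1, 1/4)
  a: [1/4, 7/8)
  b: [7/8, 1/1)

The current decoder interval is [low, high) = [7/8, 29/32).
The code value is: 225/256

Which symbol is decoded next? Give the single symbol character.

Interval width = high − low = 29/32 − 7/8 = 1/32
Scaled code = (code − low) / width = (225/256 − 7/8) / 1/32 = 1/8
  f: [0/1, 1/4) ← scaled code falls here ✓
  a: [1/4, 7/8) 
  b: [7/8, 1/1) 

Answer: f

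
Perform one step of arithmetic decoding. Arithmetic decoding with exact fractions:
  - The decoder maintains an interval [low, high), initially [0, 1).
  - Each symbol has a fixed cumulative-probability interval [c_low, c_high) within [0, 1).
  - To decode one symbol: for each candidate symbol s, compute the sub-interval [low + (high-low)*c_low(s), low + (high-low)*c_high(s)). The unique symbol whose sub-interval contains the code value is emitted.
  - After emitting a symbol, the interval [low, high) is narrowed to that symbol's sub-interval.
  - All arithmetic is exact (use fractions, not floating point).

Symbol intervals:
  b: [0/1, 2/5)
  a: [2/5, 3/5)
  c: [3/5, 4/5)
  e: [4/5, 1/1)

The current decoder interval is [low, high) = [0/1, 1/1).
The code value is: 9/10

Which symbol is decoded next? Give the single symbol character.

Answer: e

Derivation:
Interval width = high − low = 1/1 − 0/1 = 1/1
Scaled code = (code − low) / width = (9/10 − 0/1) / 1/1 = 9/10
  b: [0/1, 2/5) 
  a: [2/5, 3/5) 
  c: [3/5, 4/5) 
  e: [4/5, 1/1) ← scaled code falls here ✓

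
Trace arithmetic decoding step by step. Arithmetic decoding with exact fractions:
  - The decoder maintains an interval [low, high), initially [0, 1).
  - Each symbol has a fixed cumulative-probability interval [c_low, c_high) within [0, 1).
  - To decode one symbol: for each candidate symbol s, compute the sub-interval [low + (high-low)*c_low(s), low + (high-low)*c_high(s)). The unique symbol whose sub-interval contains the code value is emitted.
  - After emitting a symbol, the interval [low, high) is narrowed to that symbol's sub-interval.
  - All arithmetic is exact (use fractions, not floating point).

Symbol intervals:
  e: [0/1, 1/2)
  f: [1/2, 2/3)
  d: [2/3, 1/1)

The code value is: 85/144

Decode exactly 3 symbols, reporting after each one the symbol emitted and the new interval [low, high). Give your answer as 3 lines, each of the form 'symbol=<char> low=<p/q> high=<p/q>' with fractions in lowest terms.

Answer: symbol=f low=1/2 high=2/3
symbol=f low=7/12 high=11/18
symbol=e low=7/12 high=43/72

Derivation:
Step 1: interval [0/1, 1/1), width = 1/1 - 0/1 = 1/1
  'e': [0/1 + 1/1*0/1, 0/1 + 1/1*1/2) = [0/1, 1/2)
  'f': [0/1 + 1/1*1/2, 0/1 + 1/1*2/3) = [1/2, 2/3) <- contains code 85/144
  'd': [0/1 + 1/1*2/3, 0/1 + 1/1*1/1) = [2/3, 1/1)
  emit 'f', narrow to [1/2, 2/3)
Step 2: interval [1/2, 2/3), width = 2/3 - 1/2 = 1/6
  'e': [1/2 + 1/6*0/1, 1/2 + 1/6*1/2) = [1/2, 7/12)
  'f': [1/2 + 1/6*1/2, 1/2 + 1/6*2/3) = [7/12, 11/18) <- contains code 85/144
  'd': [1/2 + 1/6*2/3, 1/2 + 1/6*1/1) = [11/18, 2/3)
  emit 'f', narrow to [7/12, 11/18)
Step 3: interval [7/12, 11/18), width = 11/18 - 7/12 = 1/36
  'e': [7/12 + 1/36*0/1, 7/12 + 1/36*1/2) = [7/12, 43/72) <- contains code 85/144
  'f': [7/12 + 1/36*1/2, 7/12 + 1/36*2/3) = [43/72, 65/108)
  'd': [7/12 + 1/36*2/3, 7/12 + 1/36*1/1) = [65/108, 11/18)
  emit 'e', narrow to [7/12, 43/72)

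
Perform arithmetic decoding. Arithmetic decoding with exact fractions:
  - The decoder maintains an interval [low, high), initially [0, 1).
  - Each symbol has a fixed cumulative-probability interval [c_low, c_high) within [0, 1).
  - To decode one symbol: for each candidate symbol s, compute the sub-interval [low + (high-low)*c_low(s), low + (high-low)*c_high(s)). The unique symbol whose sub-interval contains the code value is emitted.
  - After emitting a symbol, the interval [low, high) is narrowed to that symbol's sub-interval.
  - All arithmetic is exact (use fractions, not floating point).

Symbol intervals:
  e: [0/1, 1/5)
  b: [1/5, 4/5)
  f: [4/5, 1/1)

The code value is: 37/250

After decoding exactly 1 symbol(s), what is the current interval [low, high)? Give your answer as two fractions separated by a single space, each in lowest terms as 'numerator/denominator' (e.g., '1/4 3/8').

Step 1: interval [0/1, 1/1), width = 1/1 - 0/1 = 1/1
  'e': [0/1 + 1/1*0/1, 0/1 + 1/1*1/5) = [0/1, 1/5) <- contains code 37/250
  'b': [0/1 + 1/1*1/5, 0/1 + 1/1*4/5) = [1/5, 4/5)
  'f': [0/1 + 1/1*4/5, 0/1 + 1/1*1/1) = [4/5, 1/1)
  emit 'e', narrow to [0/1, 1/5)

Answer: 0/1 1/5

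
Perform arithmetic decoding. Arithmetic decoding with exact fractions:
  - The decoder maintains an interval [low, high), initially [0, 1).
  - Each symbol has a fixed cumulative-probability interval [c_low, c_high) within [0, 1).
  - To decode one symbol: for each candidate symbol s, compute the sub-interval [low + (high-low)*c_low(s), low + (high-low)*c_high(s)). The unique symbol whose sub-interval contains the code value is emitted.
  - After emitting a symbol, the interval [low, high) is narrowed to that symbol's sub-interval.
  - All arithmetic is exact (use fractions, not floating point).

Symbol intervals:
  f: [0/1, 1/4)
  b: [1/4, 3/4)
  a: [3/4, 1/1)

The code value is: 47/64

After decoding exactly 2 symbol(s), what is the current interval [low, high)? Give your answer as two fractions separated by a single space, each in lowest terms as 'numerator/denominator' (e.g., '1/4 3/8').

Answer: 5/8 3/4

Derivation:
Step 1: interval [0/1, 1/1), width = 1/1 - 0/1 = 1/1
  'f': [0/1 + 1/1*0/1, 0/1 + 1/1*1/4) = [0/1, 1/4)
  'b': [0/1 + 1/1*1/4, 0/1 + 1/1*3/4) = [1/4, 3/4) <- contains code 47/64
  'a': [0/1 + 1/1*3/4, 0/1 + 1/1*1/1) = [3/4, 1/1)
  emit 'b', narrow to [1/4, 3/4)
Step 2: interval [1/4, 3/4), width = 3/4 - 1/4 = 1/2
  'f': [1/4 + 1/2*0/1, 1/4 + 1/2*1/4) = [1/4, 3/8)
  'b': [1/4 + 1/2*1/4, 1/4 + 1/2*3/4) = [3/8, 5/8)
  'a': [1/4 + 1/2*3/4, 1/4 + 1/2*1/1) = [5/8, 3/4) <- contains code 47/64
  emit 'a', narrow to [5/8, 3/4)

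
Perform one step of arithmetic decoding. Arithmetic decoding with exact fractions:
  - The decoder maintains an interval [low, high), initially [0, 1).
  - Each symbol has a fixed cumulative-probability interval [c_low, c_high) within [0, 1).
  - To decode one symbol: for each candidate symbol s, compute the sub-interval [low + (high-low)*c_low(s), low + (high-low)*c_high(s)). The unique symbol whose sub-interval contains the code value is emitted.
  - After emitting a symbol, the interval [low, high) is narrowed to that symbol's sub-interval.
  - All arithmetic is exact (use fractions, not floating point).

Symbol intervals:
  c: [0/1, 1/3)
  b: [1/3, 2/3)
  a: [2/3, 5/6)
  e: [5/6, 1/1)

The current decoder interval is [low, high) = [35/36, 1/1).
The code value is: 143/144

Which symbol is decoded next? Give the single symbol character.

Interval width = high − low = 1/1 − 35/36 = 1/36
Scaled code = (code − low) / width = (143/144 − 35/36) / 1/36 = 3/4
  c: [0/1, 1/3) 
  b: [1/3, 2/3) 
  a: [2/3, 5/6) ← scaled code falls here ✓
  e: [5/6, 1/1) 

Answer: a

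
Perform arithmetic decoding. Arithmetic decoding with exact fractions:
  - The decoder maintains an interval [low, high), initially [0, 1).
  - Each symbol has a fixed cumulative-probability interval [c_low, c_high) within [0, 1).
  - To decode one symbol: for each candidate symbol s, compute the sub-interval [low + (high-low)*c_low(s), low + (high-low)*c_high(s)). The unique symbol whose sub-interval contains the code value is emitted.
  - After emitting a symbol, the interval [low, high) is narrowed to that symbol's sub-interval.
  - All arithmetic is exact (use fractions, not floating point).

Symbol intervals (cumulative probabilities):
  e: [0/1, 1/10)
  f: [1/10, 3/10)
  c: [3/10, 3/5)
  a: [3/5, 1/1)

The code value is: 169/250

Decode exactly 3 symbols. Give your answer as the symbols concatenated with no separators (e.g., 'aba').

Answer: afc

Derivation:
Step 1: interval [0/1, 1/1), width = 1/1 - 0/1 = 1/1
  'e': [0/1 + 1/1*0/1, 0/1 + 1/1*1/10) = [0/1, 1/10)
  'f': [0/1 + 1/1*1/10, 0/1 + 1/1*3/10) = [1/10, 3/10)
  'c': [0/1 + 1/1*3/10, 0/1 + 1/1*3/5) = [3/10, 3/5)
  'a': [0/1 + 1/1*3/5, 0/1 + 1/1*1/1) = [3/5, 1/1) <- contains code 169/250
  emit 'a', narrow to [3/5, 1/1)
Step 2: interval [3/5, 1/1), width = 1/1 - 3/5 = 2/5
  'e': [3/5 + 2/5*0/1, 3/5 + 2/5*1/10) = [3/5, 16/25)
  'f': [3/5 + 2/5*1/10, 3/5 + 2/5*3/10) = [16/25, 18/25) <- contains code 169/250
  'c': [3/5 + 2/5*3/10, 3/5 + 2/5*3/5) = [18/25, 21/25)
  'a': [3/5 + 2/5*3/5, 3/5 + 2/5*1/1) = [21/25, 1/1)
  emit 'f', narrow to [16/25, 18/25)
Step 3: interval [16/25, 18/25), width = 18/25 - 16/25 = 2/25
  'e': [16/25 + 2/25*0/1, 16/25 + 2/25*1/10) = [16/25, 81/125)
  'f': [16/25 + 2/25*1/10, 16/25 + 2/25*3/10) = [81/125, 83/125)
  'c': [16/25 + 2/25*3/10, 16/25 + 2/25*3/5) = [83/125, 86/125) <- contains code 169/250
  'a': [16/25 + 2/25*3/5, 16/25 + 2/25*1/1) = [86/125, 18/25)
  emit 'c', narrow to [83/125, 86/125)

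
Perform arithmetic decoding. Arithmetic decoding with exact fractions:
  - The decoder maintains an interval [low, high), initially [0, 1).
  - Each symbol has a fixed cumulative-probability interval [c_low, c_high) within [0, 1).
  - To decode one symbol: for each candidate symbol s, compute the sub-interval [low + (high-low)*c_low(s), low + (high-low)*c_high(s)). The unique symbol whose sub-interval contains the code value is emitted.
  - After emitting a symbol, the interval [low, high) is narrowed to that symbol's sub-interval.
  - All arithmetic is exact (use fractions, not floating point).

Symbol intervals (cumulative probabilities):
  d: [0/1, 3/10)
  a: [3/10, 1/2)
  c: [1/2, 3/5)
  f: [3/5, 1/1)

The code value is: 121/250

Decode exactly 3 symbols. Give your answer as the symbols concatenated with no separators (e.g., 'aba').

Step 1: interval [0/1, 1/1), width = 1/1 - 0/1 = 1/1
  'd': [0/1 + 1/1*0/1, 0/1 + 1/1*3/10) = [0/1, 3/10)
  'a': [0/1 + 1/1*3/10, 0/1 + 1/1*1/2) = [3/10, 1/2) <- contains code 121/250
  'c': [0/1 + 1/1*1/2, 0/1 + 1/1*3/5) = [1/2, 3/5)
  'f': [0/1 + 1/1*3/5, 0/1 + 1/1*1/1) = [3/5, 1/1)
  emit 'a', narrow to [3/10, 1/2)
Step 2: interval [3/10, 1/2), width = 1/2 - 3/10 = 1/5
  'd': [3/10 + 1/5*0/1, 3/10 + 1/5*3/10) = [3/10, 9/25)
  'a': [3/10 + 1/5*3/10, 3/10 + 1/5*1/2) = [9/25, 2/5)
  'c': [3/10 + 1/5*1/2, 3/10 + 1/5*3/5) = [2/5, 21/50)
  'f': [3/10 + 1/5*3/5, 3/10 + 1/5*1/1) = [21/50, 1/2) <- contains code 121/250
  emit 'f', narrow to [21/50, 1/2)
Step 3: interval [21/50, 1/2), width = 1/2 - 21/50 = 2/25
  'd': [21/50 + 2/25*0/1, 21/50 + 2/25*3/10) = [21/50, 111/250)
  'a': [21/50 + 2/25*3/10, 21/50 + 2/25*1/2) = [111/250, 23/50)
  'c': [21/50 + 2/25*1/2, 21/50 + 2/25*3/5) = [23/50, 117/250)
  'f': [21/50 + 2/25*3/5, 21/50 + 2/25*1/1) = [117/250, 1/2) <- contains code 121/250
  emit 'f', narrow to [117/250, 1/2)

Answer: aff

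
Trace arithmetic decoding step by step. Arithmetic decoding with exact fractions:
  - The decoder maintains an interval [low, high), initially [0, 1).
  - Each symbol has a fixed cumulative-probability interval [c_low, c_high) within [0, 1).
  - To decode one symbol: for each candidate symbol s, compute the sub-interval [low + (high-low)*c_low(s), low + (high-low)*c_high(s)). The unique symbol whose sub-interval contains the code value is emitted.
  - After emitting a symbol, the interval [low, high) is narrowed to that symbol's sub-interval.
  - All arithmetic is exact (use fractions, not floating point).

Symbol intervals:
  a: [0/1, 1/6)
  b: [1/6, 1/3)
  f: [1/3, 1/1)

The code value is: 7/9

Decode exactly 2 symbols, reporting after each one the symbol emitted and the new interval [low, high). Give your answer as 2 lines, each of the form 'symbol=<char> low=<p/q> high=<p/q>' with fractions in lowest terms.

Answer: symbol=f low=1/3 high=1/1
symbol=f low=5/9 high=1/1

Derivation:
Step 1: interval [0/1, 1/1), width = 1/1 - 0/1 = 1/1
  'a': [0/1 + 1/1*0/1, 0/1 + 1/1*1/6) = [0/1, 1/6)
  'b': [0/1 + 1/1*1/6, 0/1 + 1/1*1/3) = [1/6, 1/3)
  'f': [0/1 + 1/1*1/3, 0/1 + 1/1*1/1) = [1/3, 1/1) <- contains code 7/9
  emit 'f', narrow to [1/3, 1/1)
Step 2: interval [1/3, 1/1), width = 1/1 - 1/3 = 2/3
  'a': [1/3 + 2/3*0/1, 1/3 + 2/3*1/6) = [1/3, 4/9)
  'b': [1/3 + 2/3*1/6, 1/3 + 2/3*1/3) = [4/9, 5/9)
  'f': [1/3 + 2/3*1/3, 1/3 + 2/3*1/1) = [5/9, 1/1) <- contains code 7/9
  emit 'f', narrow to [5/9, 1/1)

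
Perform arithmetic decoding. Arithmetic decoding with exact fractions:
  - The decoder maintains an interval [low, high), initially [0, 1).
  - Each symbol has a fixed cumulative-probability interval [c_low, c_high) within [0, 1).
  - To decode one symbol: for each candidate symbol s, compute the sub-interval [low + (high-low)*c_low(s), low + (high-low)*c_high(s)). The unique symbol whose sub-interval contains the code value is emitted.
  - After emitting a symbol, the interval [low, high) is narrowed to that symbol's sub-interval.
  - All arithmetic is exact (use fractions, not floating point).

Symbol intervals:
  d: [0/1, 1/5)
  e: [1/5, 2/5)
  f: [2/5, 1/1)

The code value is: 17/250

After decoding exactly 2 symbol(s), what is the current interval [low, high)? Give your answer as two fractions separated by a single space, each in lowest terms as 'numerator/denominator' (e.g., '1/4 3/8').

Step 1: interval [0/1, 1/1), width = 1/1 - 0/1 = 1/1
  'd': [0/1 + 1/1*0/1, 0/1 + 1/1*1/5) = [0/1, 1/5) <- contains code 17/250
  'e': [0/1 + 1/1*1/5, 0/1 + 1/1*2/5) = [1/5, 2/5)
  'f': [0/1 + 1/1*2/5, 0/1 + 1/1*1/1) = [2/5, 1/1)
  emit 'd', narrow to [0/1, 1/5)
Step 2: interval [0/1, 1/5), width = 1/5 - 0/1 = 1/5
  'd': [0/1 + 1/5*0/1, 0/1 + 1/5*1/5) = [0/1, 1/25)
  'e': [0/1 + 1/5*1/5, 0/1 + 1/5*2/5) = [1/25, 2/25) <- contains code 17/250
  'f': [0/1 + 1/5*2/5, 0/1 + 1/5*1/1) = [2/25, 1/5)
  emit 'e', narrow to [1/25, 2/25)

Answer: 1/25 2/25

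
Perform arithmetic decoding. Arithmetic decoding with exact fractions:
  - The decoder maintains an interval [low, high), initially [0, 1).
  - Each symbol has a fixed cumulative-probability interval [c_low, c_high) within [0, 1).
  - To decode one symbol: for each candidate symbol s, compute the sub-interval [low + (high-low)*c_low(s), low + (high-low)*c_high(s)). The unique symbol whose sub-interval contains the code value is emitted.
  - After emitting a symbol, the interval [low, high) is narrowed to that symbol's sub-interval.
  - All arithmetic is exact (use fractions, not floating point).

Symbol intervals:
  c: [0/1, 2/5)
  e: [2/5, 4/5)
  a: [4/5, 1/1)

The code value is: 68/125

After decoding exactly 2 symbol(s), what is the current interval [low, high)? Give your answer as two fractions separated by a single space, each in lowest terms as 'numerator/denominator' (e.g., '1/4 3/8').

Answer: 2/5 14/25

Derivation:
Step 1: interval [0/1, 1/1), width = 1/1 - 0/1 = 1/1
  'c': [0/1 + 1/1*0/1, 0/1 + 1/1*2/5) = [0/1, 2/5)
  'e': [0/1 + 1/1*2/5, 0/1 + 1/1*4/5) = [2/5, 4/5) <- contains code 68/125
  'a': [0/1 + 1/1*4/5, 0/1 + 1/1*1/1) = [4/5, 1/1)
  emit 'e', narrow to [2/5, 4/5)
Step 2: interval [2/5, 4/5), width = 4/5 - 2/5 = 2/5
  'c': [2/5 + 2/5*0/1, 2/5 + 2/5*2/5) = [2/5, 14/25) <- contains code 68/125
  'e': [2/5 + 2/5*2/5, 2/5 + 2/5*4/5) = [14/25, 18/25)
  'a': [2/5 + 2/5*4/5, 2/5 + 2/5*1/1) = [18/25, 4/5)
  emit 'c', narrow to [2/5, 14/25)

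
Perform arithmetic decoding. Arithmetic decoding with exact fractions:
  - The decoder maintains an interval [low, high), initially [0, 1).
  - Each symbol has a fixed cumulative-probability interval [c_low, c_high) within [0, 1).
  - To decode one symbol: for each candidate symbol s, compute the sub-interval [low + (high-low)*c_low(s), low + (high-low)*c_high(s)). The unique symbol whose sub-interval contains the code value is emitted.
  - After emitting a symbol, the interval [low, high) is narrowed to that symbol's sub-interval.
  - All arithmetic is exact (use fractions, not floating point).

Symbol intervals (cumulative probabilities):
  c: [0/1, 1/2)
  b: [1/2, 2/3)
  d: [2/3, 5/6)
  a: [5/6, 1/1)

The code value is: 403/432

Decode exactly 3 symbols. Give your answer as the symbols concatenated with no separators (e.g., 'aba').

Answer: abb

Derivation:
Step 1: interval [0/1, 1/1), width = 1/1 - 0/1 = 1/1
  'c': [0/1 + 1/1*0/1, 0/1 + 1/1*1/2) = [0/1, 1/2)
  'b': [0/1 + 1/1*1/2, 0/1 + 1/1*2/3) = [1/2, 2/3)
  'd': [0/1 + 1/1*2/3, 0/1 + 1/1*5/6) = [2/3, 5/6)
  'a': [0/1 + 1/1*5/6, 0/1 + 1/1*1/1) = [5/6, 1/1) <- contains code 403/432
  emit 'a', narrow to [5/6, 1/1)
Step 2: interval [5/6, 1/1), width = 1/1 - 5/6 = 1/6
  'c': [5/6 + 1/6*0/1, 5/6 + 1/6*1/2) = [5/6, 11/12)
  'b': [5/6 + 1/6*1/2, 5/6 + 1/6*2/3) = [11/12, 17/18) <- contains code 403/432
  'd': [5/6 + 1/6*2/3, 5/6 + 1/6*5/6) = [17/18, 35/36)
  'a': [5/6 + 1/6*5/6, 5/6 + 1/6*1/1) = [35/36, 1/1)
  emit 'b', narrow to [11/12, 17/18)
Step 3: interval [11/12, 17/18), width = 17/18 - 11/12 = 1/36
  'c': [11/12 + 1/36*0/1, 11/12 + 1/36*1/2) = [11/12, 67/72)
  'b': [11/12 + 1/36*1/2, 11/12 + 1/36*2/3) = [67/72, 101/108) <- contains code 403/432
  'd': [11/12 + 1/36*2/3, 11/12 + 1/36*5/6) = [101/108, 203/216)
  'a': [11/12 + 1/36*5/6, 11/12 + 1/36*1/1) = [203/216, 17/18)
  emit 'b', narrow to [67/72, 101/108)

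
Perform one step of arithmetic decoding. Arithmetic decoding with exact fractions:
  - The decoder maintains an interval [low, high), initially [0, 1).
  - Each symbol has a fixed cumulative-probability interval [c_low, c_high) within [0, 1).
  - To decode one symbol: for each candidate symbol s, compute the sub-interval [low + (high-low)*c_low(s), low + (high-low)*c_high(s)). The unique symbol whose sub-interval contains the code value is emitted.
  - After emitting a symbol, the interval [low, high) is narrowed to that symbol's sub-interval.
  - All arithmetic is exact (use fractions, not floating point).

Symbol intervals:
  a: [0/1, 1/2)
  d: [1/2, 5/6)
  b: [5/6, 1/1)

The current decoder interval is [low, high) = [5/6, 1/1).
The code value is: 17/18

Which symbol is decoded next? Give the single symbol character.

Interval width = high − low = 1/1 − 5/6 = 1/6
Scaled code = (code − low) / width = (17/18 − 5/6) / 1/6 = 2/3
  a: [0/1, 1/2) 
  d: [1/2, 5/6) ← scaled code falls here ✓
  b: [5/6, 1/1) 

Answer: d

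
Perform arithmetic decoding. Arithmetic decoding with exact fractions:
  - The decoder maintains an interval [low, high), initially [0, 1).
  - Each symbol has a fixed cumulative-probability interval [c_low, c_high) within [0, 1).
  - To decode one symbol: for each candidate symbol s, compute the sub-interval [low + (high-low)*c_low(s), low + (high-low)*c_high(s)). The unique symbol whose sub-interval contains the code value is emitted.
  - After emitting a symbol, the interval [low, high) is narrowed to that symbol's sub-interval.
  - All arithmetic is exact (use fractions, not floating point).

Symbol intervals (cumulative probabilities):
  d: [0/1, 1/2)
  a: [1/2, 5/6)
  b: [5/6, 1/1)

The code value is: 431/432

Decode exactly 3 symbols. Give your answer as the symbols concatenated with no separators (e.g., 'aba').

Answer: bbb

Derivation:
Step 1: interval [0/1, 1/1), width = 1/1 - 0/1 = 1/1
  'd': [0/1 + 1/1*0/1, 0/1 + 1/1*1/2) = [0/1, 1/2)
  'a': [0/1 + 1/1*1/2, 0/1 + 1/1*5/6) = [1/2, 5/6)
  'b': [0/1 + 1/1*5/6, 0/1 + 1/1*1/1) = [5/6, 1/1) <- contains code 431/432
  emit 'b', narrow to [5/6, 1/1)
Step 2: interval [5/6, 1/1), width = 1/1 - 5/6 = 1/6
  'd': [5/6 + 1/6*0/1, 5/6 + 1/6*1/2) = [5/6, 11/12)
  'a': [5/6 + 1/6*1/2, 5/6 + 1/6*5/6) = [11/12, 35/36)
  'b': [5/6 + 1/6*5/6, 5/6 + 1/6*1/1) = [35/36, 1/1) <- contains code 431/432
  emit 'b', narrow to [35/36, 1/1)
Step 3: interval [35/36, 1/1), width = 1/1 - 35/36 = 1/36
  'd': [35/36 + 1/36*0/1, 35/36 + 1/36*1/2) = [35/36, 71/72)
  'a': [35/36 + 1/36*1/2, 35/36 + 1/36*5/6) = [71/72, 215/216)
  'b': [35/36 + 1/36*5/6, 35/36 + 1/36*1/1) = [215/216, 1/1) <- contains code 431/432
  emit 'b', narrow to [215/216, 1/1)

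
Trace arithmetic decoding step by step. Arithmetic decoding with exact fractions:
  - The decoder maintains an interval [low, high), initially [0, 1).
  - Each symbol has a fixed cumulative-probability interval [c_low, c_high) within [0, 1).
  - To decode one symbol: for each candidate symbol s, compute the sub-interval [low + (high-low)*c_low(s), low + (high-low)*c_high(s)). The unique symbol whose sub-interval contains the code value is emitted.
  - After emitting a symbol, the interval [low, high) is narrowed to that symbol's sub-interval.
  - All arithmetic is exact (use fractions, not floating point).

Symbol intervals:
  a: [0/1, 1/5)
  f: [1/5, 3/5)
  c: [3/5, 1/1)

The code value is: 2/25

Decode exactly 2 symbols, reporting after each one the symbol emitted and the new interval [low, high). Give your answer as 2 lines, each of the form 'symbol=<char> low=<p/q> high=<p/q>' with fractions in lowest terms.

Answer: symbol=a low=0/1 high=1/5
symbol=f low=1/25 high=3/25

Derivation:
Step 1: interval [0/1, 1/1), width = 1/1 - 0/1 = 1/1
  'a': [0/1 + 1/1*0/1, 0/1 + 1/1*1/5) = [0/1, 1/5) <- contains code 2/25
  'f': [0/1 + 1/1*1/5, 0/1 + 1/1*3/5) = [1/5, 3/5)
  'c': [0/1 + 1/1*3/5, 0/1 + 1/1*1/1) = [3/5, 1/1)
  emit 'a', narrow to [0/1, 1/5)
Step 2: interval [0/1, 1/5), width = 1/5 - 0/1 = 1/5
  'a': [0/1 + 1/5*0/1, 0/1 + 1/5*1/5) = [0/1, 1/25)
  'f': [0/1 + 1/5*1/5, 0/1 + 1/5*3/5) = [1/25, 3/25) <- contains code 2/25
  'c': [0/1 + 1/5*3/5, 0/1 + 1/5*1/1) = [3/25, 1/5)
  emit 'f', narrow to [1/25, 3/25)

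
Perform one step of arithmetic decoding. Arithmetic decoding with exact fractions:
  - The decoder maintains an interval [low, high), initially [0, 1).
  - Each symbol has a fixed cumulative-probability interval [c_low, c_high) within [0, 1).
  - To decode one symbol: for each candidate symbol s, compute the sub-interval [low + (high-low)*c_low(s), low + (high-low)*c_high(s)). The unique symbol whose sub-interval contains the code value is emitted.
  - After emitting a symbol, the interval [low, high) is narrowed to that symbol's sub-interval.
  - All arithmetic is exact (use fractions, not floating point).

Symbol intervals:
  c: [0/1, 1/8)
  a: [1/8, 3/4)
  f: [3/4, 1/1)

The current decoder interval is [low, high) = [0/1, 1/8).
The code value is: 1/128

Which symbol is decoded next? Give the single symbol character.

Answer: c

Derivation:
Interval width = high − low = 1/8 − 0/1 = 1/8
Scaled code = (code − low) / width = (1/128 − 0/1) / 1/8 = 1/16
  c: [0/1, 1/8) ← scaled code falls here ✓
  a: [1/8, 3/4) 
  f: [3/4, 1/1) 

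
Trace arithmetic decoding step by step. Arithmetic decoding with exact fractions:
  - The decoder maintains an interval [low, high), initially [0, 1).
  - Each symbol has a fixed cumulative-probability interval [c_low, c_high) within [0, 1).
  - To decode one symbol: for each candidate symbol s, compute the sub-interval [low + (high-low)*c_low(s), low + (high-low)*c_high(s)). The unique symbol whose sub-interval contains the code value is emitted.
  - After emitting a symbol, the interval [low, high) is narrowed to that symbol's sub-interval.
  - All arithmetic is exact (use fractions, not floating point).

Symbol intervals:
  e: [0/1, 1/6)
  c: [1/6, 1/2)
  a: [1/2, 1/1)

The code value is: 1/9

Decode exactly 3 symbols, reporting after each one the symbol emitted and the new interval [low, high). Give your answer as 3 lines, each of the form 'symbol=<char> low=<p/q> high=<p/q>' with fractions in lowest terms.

Step 1: interval [0/1, 1/1), width = 1/1 - 0/1 = 1/1
  'e': [0/1 + 1/1*0/1, 0/1 + 1/1*1/6) = [0/1, 1/6) <- contains code 1/9
  'c': [0/1 + 1/1*1/6, 0/1 + 1/1*1/2) = [1/6, 1/2)
  'a': [0/1 + 1/1*1/2, 0/1 + 1/1*1/1) = [1/2, 1/1)
  emit 'e', narrow to [0/1, 1/6)
Step 2: interval [0/1, 1/6), width = 1/6 - 0/1 = 1/6
  'e': [0/1 + 1/6*0/1, 0/1 + 1/6*1/6) = [0/1, 1/36)
  'c': [0/1 + 1/6*1/6, 0/1 + 1/6*1/2) = [1/36, 1/12)
  'a': [0/1 + 1/6*1/2, 0/1 + 1/6*1/1) = [1/12, 1/6) <- contains code 1/9
  emit 'a', narrow to [1/12, 1/6)
Step 3: interval [1/12, 1/6), width = 1/6 - 1/12 = 1/12
  'e': [1/12 + 1/12*0/1, 1/12 + 1/12*1/6) = [1/12, 7/72)
  'c': [1/12 + 1/12*1/6, 1/12 + 1/12*1/2) = [7/72, 1/8) <- contains code 1/9
  'a': [1/12 + 1/12*1/2, 1/12 + 1/12*1/1) = [1/8, 1/6)
  emit 'c', narrow to [7/72, 1/8)

Answer: symbol=e low=0/1 high=1/6
symbol=a low=1/12 high=1/6
symbol=c low=7/72 high=1/8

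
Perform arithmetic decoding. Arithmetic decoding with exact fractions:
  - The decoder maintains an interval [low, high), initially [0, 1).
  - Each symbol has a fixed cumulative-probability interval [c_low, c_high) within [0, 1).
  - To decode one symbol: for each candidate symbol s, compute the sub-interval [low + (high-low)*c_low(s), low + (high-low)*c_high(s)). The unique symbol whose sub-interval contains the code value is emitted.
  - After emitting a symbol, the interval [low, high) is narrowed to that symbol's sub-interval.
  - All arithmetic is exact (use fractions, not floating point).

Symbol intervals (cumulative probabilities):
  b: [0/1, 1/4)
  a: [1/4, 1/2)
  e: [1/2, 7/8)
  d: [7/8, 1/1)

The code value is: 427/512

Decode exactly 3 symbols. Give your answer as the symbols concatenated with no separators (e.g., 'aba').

Answer: edb

Derivation:
Step 1: interval [0/1, 1/1), width = 1/1 - 0/1 = 1/1
  'b': [0/1 + 1/1*0/1, 0/1 + 1/1*1/4) = [0/1, 1/4)
  'a': [0/1 + 1/1*1/4, 0/1 + 1/1*1/2) = [1/4, 1/2)
  'e': [0/1 + 1/1*1/2, 0/1 + 1/1*7/8) = [1/2, 7/8) <- contains code 427/512
  'd': [0/1 + 1/1*7/8, 0/1 + 1/1*1/1) = [7/8, 1/1)
  emit 'e', narrow to [1/2, 7/8)
Step 2: interval [1/2, 7/8), width = 7/8 - 1/2 = 3/8
  'b': [1/2 + 3/8*0/1, 1/2 + 3/8*1/4) = [1/2, 19/32)
  'a': [1/2 + 3/8*1/4, 1/2 + 3/8*1/2) = [19/32, 11/16)
  'e': [1/2 + 3/8*1/2, 1/2 + 3/8*7/8) = [11/16, 53/64)
  'd': [1/2 + 3/8*7/8, 1/2 + 3/8*1/1) = [53/64, 7/8) <- contains code 427/512
  emit 'd', narrow to [53/64, 7/8)
Step 3: interval [53/64, 7/8), width = 7/8 - 53/64 = 3/64
  'b': [53/64 + 3/64*0/1, 53/64 + 3/64*1/4) = [53/64, 215/256) <- contains code 427/512
  'a': [53/64 + 3/64*1/4, 53/64 + 3/64*1/2) = [215/256, 109/128)
  'e': [53/64 + 3/64*1/2, 53/64 + 3/64*7/8) = [109/128, 445/512)
  'd': [53/64 + 3/64*7/8, 53/64 + 3/64*1/1) = [445/512, 7/8)
  emit 'b', narrow to [53/64, 215/256)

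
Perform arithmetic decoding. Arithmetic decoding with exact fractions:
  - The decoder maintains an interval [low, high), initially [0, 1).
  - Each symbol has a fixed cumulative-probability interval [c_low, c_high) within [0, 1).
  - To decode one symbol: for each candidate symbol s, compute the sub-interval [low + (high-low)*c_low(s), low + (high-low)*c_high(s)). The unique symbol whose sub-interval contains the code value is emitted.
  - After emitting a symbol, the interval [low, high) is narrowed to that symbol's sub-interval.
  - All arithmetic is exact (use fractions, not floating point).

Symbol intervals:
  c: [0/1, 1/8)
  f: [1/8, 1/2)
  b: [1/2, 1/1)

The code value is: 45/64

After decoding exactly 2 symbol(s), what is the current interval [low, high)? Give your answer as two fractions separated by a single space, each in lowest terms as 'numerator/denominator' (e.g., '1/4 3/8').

Answer: 9/16 3/4

Derivation:
Step 1: interval [0/1, 1/1), width = 1/1 - 0/1 = 1/1
  'c': [0/1 + 1/1*0/1, 0/1 + 1/1*1/8) = [0/1, 1/8)
  'f': [0/1 + 1/1*1/8, 0/1 + 1/1*1/2) = [1/8, 1/2)
  'b': [0/1 + 1/1*1/2, 0/1 + 1/1*1/1) = [1/2, 1/1) <- contains code 45/64
  emit 'b', narrow to [1/2, 1/1)
Step 2: interval [1/2, 1/1), width = 1/1 - 1/2 = 1/2
  'c': [1/2 + 1/2*0/1, 1/2 + 1/2*1/8) = [1/2, 9/16)
  'f': [1/2 + 1/2*1/8, 1/2 + 1/2*1/2) = [9/16, 3/4) <- contains code 45/64
  'b': [1/2 + 1/2*1/2, 1/2 + 1/2*1/1) = [3/4, 1/1)
  emit 'f', narrow to [9/16, 3/4)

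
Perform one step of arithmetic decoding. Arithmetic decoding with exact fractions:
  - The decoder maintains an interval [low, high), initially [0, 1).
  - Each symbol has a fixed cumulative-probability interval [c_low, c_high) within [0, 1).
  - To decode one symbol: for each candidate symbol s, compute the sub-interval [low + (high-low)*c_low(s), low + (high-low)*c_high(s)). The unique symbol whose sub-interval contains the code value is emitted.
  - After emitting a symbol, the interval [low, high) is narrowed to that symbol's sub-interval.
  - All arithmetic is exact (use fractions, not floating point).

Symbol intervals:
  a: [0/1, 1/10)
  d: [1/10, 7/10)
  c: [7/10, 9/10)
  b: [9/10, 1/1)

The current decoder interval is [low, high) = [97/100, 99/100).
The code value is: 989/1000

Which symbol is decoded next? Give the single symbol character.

Interval width = high − low = 99/100 − 97/100 = 1/50
Scaled code = (code − low) / width = (989/1000 − 97/100) / 1/50 = 19/20
  a: [0/1, 1/10) 
  d: [1/10, 7/10) 
  c: [7/10, 9/10) 
  b: [9/10, 1/1) ← scaled code falls here ✓

Answer: b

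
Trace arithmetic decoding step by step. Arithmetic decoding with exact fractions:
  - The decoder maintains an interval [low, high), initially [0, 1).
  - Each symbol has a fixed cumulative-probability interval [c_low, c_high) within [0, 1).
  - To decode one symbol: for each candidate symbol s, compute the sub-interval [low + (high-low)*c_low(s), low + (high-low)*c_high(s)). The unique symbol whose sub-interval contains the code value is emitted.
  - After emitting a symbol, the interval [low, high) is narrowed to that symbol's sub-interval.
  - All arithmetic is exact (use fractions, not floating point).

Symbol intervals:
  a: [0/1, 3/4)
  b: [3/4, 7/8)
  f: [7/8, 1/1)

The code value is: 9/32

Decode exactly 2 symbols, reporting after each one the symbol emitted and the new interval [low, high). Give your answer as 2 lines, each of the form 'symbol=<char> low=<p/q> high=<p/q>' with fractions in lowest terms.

Answer: symbol=a low=0/1 high=3/4
symbol=a low=0/1 high=9/16

Derivation:
Step 1: interval [0/1, 1/1), width = 1/1 - 0/1 = 1/1
  'a': [0/1 + 1/1*0/1, 0/1 + 1/1*3/4) = [0/1, 3/4) <- contains code 9/32
  'b': [0/1 + 1/1*3/4, 0/1 + 1/1*7/8) = [3/4, 7/8)
  'f': [0/1 + 1/1*7/8, 0/1 + 1/1*1/1) = [7/8, 1/1)
  emit 'a', narrow to [0/1, 3/4)
Step 2: interval [0/1, 3/4), width = 3/4 - 0/1 = 3/4
  'a': [0/1 + 3/4*0/1, 0/1 + 3/4*3/4) = [0/1, 9/16) <- contains code 9/32
  'b': [0/1 + 3/4*3/4, 0/1 + 3/4*7/8) = [9/16, 21/32)
  'f': [0/1 + 3/4*7/8, 0/1 + 3/4*1/1) = [21/32, 3/4)
  emit 'a', narrow to [0/1, 9/16)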